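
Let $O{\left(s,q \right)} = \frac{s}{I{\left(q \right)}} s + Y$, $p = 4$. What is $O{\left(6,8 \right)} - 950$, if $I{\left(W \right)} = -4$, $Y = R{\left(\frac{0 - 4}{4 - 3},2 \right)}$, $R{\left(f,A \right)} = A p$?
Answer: $-951$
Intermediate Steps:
$R{\left(f,A \right)} = 4 A$ ($R{\left(f,A \right)} = A 4 = 4 A$)
$Y = 8$ ($Y = 4 \cdot 2 = 8$)
$O{\left(s,q \right)} = 8 - \frac{s^{2}}{4}$ ($O{\left(s,q \right)} = \frac{s}{-4} s + 8 = s \left(- \frac{1}{4}\right) s + 8 = - \frac{s}{4} s + 8 = - \frac{s^{2}}{4} + 8 = 8 - \frac{s^{2}}{4}$)
$O{\left(6,8 \right)} - 950 = \left(8 - \frac{6^{2}}{4}\right) - 950 = \left(8 - 9\right) - 950 = -1 - 950 = -951$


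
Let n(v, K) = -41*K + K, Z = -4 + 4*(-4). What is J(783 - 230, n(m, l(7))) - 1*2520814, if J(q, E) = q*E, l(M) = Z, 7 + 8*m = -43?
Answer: -2078414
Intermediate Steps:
m = -25/4 (m = -7/8 + (⅛)*(-43) = -7/8 - 43/8 = -25/4 ≈ -6.2500)
Z = -20 (Z = -4 - 16 = -20)
l(M) = -20
n(v, K) = -40*K
J(q, E) = E*q
J(783 - 230, n(m, l(7))) - 1*2520814 = (-40*(-20))*(783 - 230) - 1*2520814 = 800*553 - 2520814 = 442400 - 2520814 = -2078414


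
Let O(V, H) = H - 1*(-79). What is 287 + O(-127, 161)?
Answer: 527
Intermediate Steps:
O(V, H) = 79 + H (O(V, H) = H + 79 = 79 + H)
287 + O(-127, 161) = 287 + (79 + 161) = 287 + 240 = 527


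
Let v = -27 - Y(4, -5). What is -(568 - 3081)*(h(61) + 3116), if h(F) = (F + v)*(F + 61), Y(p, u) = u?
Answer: 19787362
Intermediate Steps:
v = -22 (v = -27 - 1*(-5) = -27 + 5 = -22)
h(F) = (-22 + F)*(61 + F) (h(F) = (F - 22)*(F + 61) = (-22 + F)*(61 + F))
-(568 - 3081)*(h(61) + 3116) = -(568 - 3081)*((-1342 + 61² + 39*61) + 3116) = -(-2513)*((-1342 + 3721 + 2379) + 3116) = -(-2513)*(4758 + 3116) = -(-2513)*7874 = -1*(-19787362) = 19787362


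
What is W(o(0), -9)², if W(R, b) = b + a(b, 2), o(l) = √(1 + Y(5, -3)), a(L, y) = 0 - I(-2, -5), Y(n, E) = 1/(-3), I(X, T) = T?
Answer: 16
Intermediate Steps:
Y(n, E) = -⅓
a(L, y) = 5 (a(L, y) = 0 - 1*(-5) = 0 + 5 = 5)
o(l) = √6/3 (o(l) = √(1 - ⅓) = √(⅔) = √6/3)
W(R, b) = 5 + b (W(R, b) = b + 5 = 5 + b)
W(o(0), -9)² = (5 - 9)² = (-4)² = 16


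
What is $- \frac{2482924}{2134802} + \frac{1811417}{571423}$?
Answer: $\frac{1224108376791}{609937481623} \approx 2.0069$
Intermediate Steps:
$- \frac{2482924}{2134802} + \frac{1811417}{571423} = \left(-2482924\right) \frac{1}{2134802} + 1811417 \cdot \frac{1}{571423} = - \frac{1241462}{1067401} + \frac{1811417}{571423} = \frac{1224108376791}{609937481623}$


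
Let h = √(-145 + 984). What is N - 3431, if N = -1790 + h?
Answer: -5221 + √839 ≈ -5192.0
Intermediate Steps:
h = √839 ≈ 28.965
N = -1790 + √839 ≈ -1761.0
N - 3431 = (-1790 + √839) - 3431 = -5221 + √839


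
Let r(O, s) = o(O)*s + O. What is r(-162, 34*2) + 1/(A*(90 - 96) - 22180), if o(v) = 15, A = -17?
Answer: 18942923/22078 ≈ 858.00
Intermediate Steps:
r(O, s) = O + 15*s (r(O, s) = 15*s + O = O + 15*s)
r(-162, 34*2) + 1/(A*(90 - 96) - 22180) = (-162 + 15*(34*2)) + 1/(-17*(90 - 96) - 22180) = (-162 + 15*68) + 1/(-17*(-6) - 22180) = (-162 + 1020) + 1/(102 - 22180) = 858 + 1/(-22078) = 858 - 1/22078 = 18942923/22078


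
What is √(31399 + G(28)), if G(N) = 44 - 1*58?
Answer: √31385 ≈ 177.16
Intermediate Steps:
G(N) = -14 (G(N) = 44 - 58 = -14)
√(31399 + G(28)) = √(31399 - 14) = √31385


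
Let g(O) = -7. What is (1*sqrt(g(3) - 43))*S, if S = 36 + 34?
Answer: 350*I*sqrt(2) ≈ 494.97*I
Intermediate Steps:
S = 70
(1*sqrt(g(3) - 43))*S = (1*sqrt(-7 - 43))*70 = (1*sqrt(-50))*70 = (1*(5*I*sqrt(2)))*70 = (5*I*sqrt(2))*70 = 350*I*sqrt(2)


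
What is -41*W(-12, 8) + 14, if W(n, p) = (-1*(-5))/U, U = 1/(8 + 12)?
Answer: -4086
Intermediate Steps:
U = 1/20 ≈ 0.050000
W(n, p) = 100 (W(n, p) = (-1*(-5))/(1/20) = 5*20 = 100)
-41*W(-12, 8) + 14 = -41*100 + 14 = -4100 + 14 = -4086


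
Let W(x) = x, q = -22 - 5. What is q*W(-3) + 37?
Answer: 118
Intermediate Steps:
q = -27
q*W(-3) + 37 = -27*(-3) + 37 = 81 + 37 = 118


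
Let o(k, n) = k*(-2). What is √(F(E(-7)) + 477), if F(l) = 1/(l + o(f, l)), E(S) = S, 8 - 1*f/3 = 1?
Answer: 2*√5843/7 ≈ 21.840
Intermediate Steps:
f = 21 (f = 24 - 3*1 = 24 - 3 = 21)
o(k, n) = -2*k
F(l) = 1/(-42 + l) (F(l) = 1/(l - 2*21) = 1/(l - 42) = 1/(-42 + l))
√(F(E(-7)) + 477) = √(1/(-42 - 7) + 477) = √(1/(-49) + 477) = √(-1/49 + 477) = √(23372/49) = 2*√5843/7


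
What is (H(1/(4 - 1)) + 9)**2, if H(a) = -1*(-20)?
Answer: 841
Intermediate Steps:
H(a) = 20
(H(1/(4 - 1)) + 9)**2 = (20 + 9)**2 = 29**2 = 841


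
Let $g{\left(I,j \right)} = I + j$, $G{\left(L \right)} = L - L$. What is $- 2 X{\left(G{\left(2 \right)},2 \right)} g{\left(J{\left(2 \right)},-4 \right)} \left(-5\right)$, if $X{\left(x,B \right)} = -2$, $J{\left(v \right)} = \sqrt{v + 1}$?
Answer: $80 - 20 \sqrt{3} \approx 45.359$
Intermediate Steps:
$G{\left(L \right)} = 0$
$J{\left(v \right)} = \sqrt{1 + v}$
$- 2 X{\left(G{\left(2 \right)},2 \right)} g{\left(J{\left(2 \right)},-4 \right)} \left(-5\right) = - 2 \left(- 2 \left(\sqrt{1 + 2} - 4\right)\right) \left(-5\right) = - 2 \left(- 2 \left(\sqrt{3} - 4\right)\right) \left(-5\right) = - 2 \left(- 2 \left(-4 + \sqrt{3}\right)\right) \left(-5\right) = - 2 \left(8 - 2 \sqrt{3}\right) \left(-5\right) = \left(-16 + 4 \sqrt{3}\right) \left(-5\right) = 80 - 20 \sqrt{3}$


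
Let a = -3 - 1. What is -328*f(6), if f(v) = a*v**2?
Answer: 47232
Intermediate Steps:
a = -4
f(v) = -4*v**2
-328*f(6) = -(-1312)*6**2 = -(-1312)*36 = -328*(-144) = 47232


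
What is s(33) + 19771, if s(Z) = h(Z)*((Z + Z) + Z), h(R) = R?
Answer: 23038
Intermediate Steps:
s(Z) = 3*Z**2 (s(Z) = Z*((Z + Z) + Z) = Z*(2*Z + Z) = Z*(3*Z) = 3*Z**2)
s(33) + 19771 = 3*33**2 + 19771 = 3*1089 + 19771 = 3267 + 19771 = 23038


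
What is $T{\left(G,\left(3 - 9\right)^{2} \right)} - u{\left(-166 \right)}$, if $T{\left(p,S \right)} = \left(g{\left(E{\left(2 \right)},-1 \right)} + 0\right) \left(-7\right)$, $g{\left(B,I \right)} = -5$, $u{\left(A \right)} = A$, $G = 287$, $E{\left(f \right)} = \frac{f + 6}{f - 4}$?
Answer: $201$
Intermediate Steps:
$E{\left(f \right)} = \frac{6 + f}{-4 + f}$
$T{\left(p,S \right)} = 35$ ($T{\left(p,S \right)} = \left(-5 + 0\right) \left(-7\right) = \left(-5\right) \left(-7\right) = 35$)
$T{\left(G,\left(3 - 9\right)^{2} \right)} - u{\left(-166 \right)} = 35 - -166 = 35 + 166 = 201$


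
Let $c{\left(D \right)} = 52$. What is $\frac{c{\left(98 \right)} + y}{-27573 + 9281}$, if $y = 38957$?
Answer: $- \frac{39009}{18292} \approx -2.1326$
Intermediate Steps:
$\frac{c{\left(98 \right)} + y}{-27573 + 9281} = \frac{52 + 38957}{-27573 + 9281} = \frac{39009}{-18292} = 39009 \left(- \frac{1}{18292}\right) = - \frac{39009}{18292}$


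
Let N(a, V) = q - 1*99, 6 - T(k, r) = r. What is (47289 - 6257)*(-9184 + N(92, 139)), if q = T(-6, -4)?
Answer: -380489736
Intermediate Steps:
T(k, r) = 6 - r
q = 10 (q = 6 - 1*(-4) = 6 + 4 = 10)
N(a, V) = -89 (N(a, V) = 10 - 1*99 = 10 - 99 = -89)
(47289 - 6257)*(-9184 + N(92, 139)) = (47289 - 6257)*(-9184 - 89) = 41032*(-9273) = -380489736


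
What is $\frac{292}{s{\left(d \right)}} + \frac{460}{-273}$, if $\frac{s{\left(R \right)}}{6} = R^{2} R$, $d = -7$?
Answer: $- \frac{8146}{4459} \approx -1.8269$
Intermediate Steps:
$s{\left(R \right)} = 6 R^{3}$ ($s{\left(R \right)} = 6 R^{2} R = 6 R^{3}$)
$\frac{292}{s{\left(d \right)}} + \frac{460}{-273} = \frac{292}{6 \left(-7\right)^{3}} + \frac{460}{-273} = \frac{292}{6 \left(-343\right)} + 460 \left(- \frac{1}{273}\right) = \frac{292}{-2058} - \frac{460}{273} = 292 \left(- \frac{1}{2058}\right) - \frac{460}{273} = - \frac{146}{1029} - \frac{460}{273} = - \frac{8146}{4459}$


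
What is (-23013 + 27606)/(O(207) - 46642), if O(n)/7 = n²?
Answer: 4593/253301 ≈ 0.018133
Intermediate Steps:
O(n) = 7*n²
(-23013 + 27606)/(O(207) - 46642) = (-23013 + 27606)/(7*207² - 46642) = 4593/(7*42849 - 46642) = 4593/(299943 - 46642) = 4593/253301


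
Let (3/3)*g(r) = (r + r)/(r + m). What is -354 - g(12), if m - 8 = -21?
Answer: -330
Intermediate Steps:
m = -13 (m = 8 - 21 = -13)
g(r) = 2*r/(-13 + r) (g(r) = (r + r)/(r - 13) = (2*r)/(-13 + r) = 2*r/(-13 + r))
-354 - g(12) = -354 - 2*12/(-13 + 12) = -354 - 2*12/(-1) = -354 - 2*12*(-1) = -354 - 1*(-24) = -354 + 24 = -330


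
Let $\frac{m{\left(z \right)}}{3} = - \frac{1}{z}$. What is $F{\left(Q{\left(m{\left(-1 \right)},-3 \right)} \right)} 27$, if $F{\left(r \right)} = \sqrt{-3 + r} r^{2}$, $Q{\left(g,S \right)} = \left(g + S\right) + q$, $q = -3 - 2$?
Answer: $1350 i \sqrt{2} \approx 1909.2 i$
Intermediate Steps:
$m{\left(z \right)} = - \frac{3}{z}$ ($m{\left(z \right)} = 3 \left(- \frac{1}{z}\right) = - \frac{3}{z}$)
$q = -5$
$Q{\left(g,S \right)} = -5 + S + g$ ($Q{\left(g,S \right)} = \left(g + S\right) - 5 = \left(S + g\right) - 5 = -5 + S + g$)
$F{\left(r \right)} = r^{2} \sqrt{-3 + r}$
$F{\left(Q{\left(m{\left(-1 \right)},-3 \right)} \right)} 27 = \left(-5 - 3 - \frac{3}{-1}\right)^{2} \sqrt{-3 - \left(8 - 3\right)} 27 = \left(-5 - 3 - -3\right)^{2} \sqrt{-3 - 5} \cdot 27 = \left(-5 - 3 + 3\right)^{2} \sqrt{-3 - 5} \cdot 27 = \left(-5\right)^{2} \sqrt{-3 - 5} \cdot 27 = 25 \sqrt{-8} \cdot 27 = 25 \cdot 2 i \sqrt{2} \cdot 27 = 50 i \sqrt{2} \cdot 27 = 1350 i \sqrt{2}$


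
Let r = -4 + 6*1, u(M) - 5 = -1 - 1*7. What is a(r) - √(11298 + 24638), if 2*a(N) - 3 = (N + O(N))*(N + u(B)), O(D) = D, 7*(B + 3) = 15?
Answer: -½ - 4*√2246 ≈ -190.07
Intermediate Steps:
B = -6/7 (B = -3 + (⅐)*15 = -3 + 15/7 = -6/7 ≈ -0.85714)
u(M) = -3 (u(M) = 5 + (-1 - 1*7) = 5 + (-1 - 7) = 5 - 8 = -3)
r = 2 (r = -4 + 6 = 2)
a(N) = 3/2 + N*(-3 + N) (a(N) = 3/2 + ((N + N)*(N - 3))/2 = 3/2 + ((2*N)*(-3 + N))/2 = 3/2 + (2*N*(-3 + N))/2 = 3/2 + N*(-3 + N))
a(r) - √(11298 + 24638) = (3/2 + 2² - 3*2) - √(11298 + 24638) = (3/2 + 4 - 6) - √35936 = -½ - 4*√2246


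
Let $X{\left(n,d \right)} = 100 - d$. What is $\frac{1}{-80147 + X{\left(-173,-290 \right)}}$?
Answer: $- \frac{1}{79757} \approx -1.2538 \cdot 10^{-5}$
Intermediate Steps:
$\frac{1}{-80147 + X{\left(-173,-290 \right)}} = \frac{1}{-80147 + \left(100 - -290\right)} = \frac{1}{-80147 + \left(100 + 290\right)} = \frac{1}{-80147 + 390} = \frac{1}{-79757} = - \frac{1}{79757}$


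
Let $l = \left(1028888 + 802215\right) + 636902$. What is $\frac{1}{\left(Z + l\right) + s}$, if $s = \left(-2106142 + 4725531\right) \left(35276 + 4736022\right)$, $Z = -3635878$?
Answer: $\frac{1}{12497884329049} \approx 8.0014 \cdot 10^{-14}$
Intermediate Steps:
$s = 12497885496922$ ($s = 2619389 \cdot 4771298 = 12497885496922$)
$l = 2468005$ ($l = 1831103 + 636902 = 2468005$)
$\frac{1}{\left(Z + l\right) + s} = \frac{1}{\left(-3635878 + 2468005\right) + 12497885496922} = \frac{1}{-1167873 + 12497885496922} = \frac{1}{12497884329049}$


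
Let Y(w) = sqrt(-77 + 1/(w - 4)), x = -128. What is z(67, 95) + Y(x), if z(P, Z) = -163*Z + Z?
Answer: -15390 + I*sqrt(335445)/66 ≈ -15390.0 + 8.7754*I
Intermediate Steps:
z(P, Z) = -162*Z
Y(w) = sqrt(-77 + 1/(-4 + w))
z(67, 95) + Y(x) = -162*95 + sqrt((309 - 77*(-128))/(-4 - 128)) = -15390 + sqrt((309 + 9856)/(-132)) = -15390 + sqrt(-1/132*10165) = -15390 + sqrt(-10165/132) = -15390 + I*sqrt(335445)/66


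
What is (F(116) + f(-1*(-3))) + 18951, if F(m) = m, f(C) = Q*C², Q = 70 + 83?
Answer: 20444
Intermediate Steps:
Q = 153
f(C) = 153*C²
(F(116) + f(-1*(-3))) + 18951 = (116 + 153*(-1*(-3))²) + 18951 = (116 + 153*3²) + 18951 = (116 + 153*9) + 18951 = (116 + 1377) + 18951 = 1493 + 18951 = 20444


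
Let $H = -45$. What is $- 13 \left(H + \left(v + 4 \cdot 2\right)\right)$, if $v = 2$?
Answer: $455$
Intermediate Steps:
$- 13 \left(H + \left(v + 4 \cdot 2\right)\right) = - 13 \left(-45 + \left(2 + 4 \cdot 2\right)\right) = - 13 \left(-45 + \left(2 + 8\right)\right) = - 13 \left(-45 + 10\right) = \left(-13\right) \left(-35\right) = 455$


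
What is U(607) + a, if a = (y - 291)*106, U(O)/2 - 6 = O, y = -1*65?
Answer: -36510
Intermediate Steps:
y = -65
U(O) = 12 + 2*O
a = -37736 (a = (-65 - 291)*106 = -356*106 = -37736)
U(607) + a = (12 + 2*607) - 37736 = (12 + 1214) - 37736 = 1226 - 37736 = -36510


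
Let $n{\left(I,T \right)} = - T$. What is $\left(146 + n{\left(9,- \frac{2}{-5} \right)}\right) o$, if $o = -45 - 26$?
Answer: $- \frac{51688}{5} \approx -10338.0$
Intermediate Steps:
$o = -71$
$\left(146 + n{\left(9,- \frac{2}{-5} \right)}\right) o = \left(146 - - \frac{2}{-5}\right) \left(-71\right) = \left(146 - \left(-2\right) \left(- \frac{1}{5}\right)\right) \left(-71\right) = \left(146 - \frac{2}{5}\right) \left(-71\right) = \frac{728}{5} \left(-71\right) = - \frac{51688}{5}$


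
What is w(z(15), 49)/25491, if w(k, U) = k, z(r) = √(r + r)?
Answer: √30/25491 ≈ 0.00021487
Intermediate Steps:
z(r) = √2*√r (z(r) = √(2*r) = √2*√r)
w(z(15), 49)/25491 = (√2*√15)/25491 = √30*(1/25491) = √30/25491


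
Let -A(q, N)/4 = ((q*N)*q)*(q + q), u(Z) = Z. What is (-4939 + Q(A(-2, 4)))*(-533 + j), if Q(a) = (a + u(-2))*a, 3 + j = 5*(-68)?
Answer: -52634460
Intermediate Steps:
j = -343 (j = -3 + 5*(-68) = -3 - 340 = -343)
A(q, N) = -8*N*q³ (A(q, N) = -4*(q*N)*q*(q + q) = -4*(N*q)*q*2*q = -4*N*q²*2*q = -8*N*q³)
Q(a) = a*(-2 + a) (Q(a) = (a - 2)*a = (-2 + a)*a = a*(-2 + a))
(-4939 + Q(A(-2, 4)))*(-533 + j) = (-4939 + (-8*4*(-2)³)*(-2 - 8*4*(-2)³))*(-533 - 343) = (-4939 + (-8*4*(-8))*(-2 - 8*4*(-8)))*(-876) = (-4939 + 256*(-2 + 256))*(-876) = (-4939 + 256*254)*(-876) = (-4939 + 65024)*(-876) = 60085*(-876) = -52634460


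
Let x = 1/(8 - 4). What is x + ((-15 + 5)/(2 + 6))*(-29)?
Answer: 73/2 ≈ 36.500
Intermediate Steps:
x = ¼ (x = 1/4 = ¼ ≈ 0.25000)
x + ((-15 + 5)/(2 + 6))*(-29) = ¼ + ((-15 + 5)/(2 + 6))*(-29) = ¼ - 10/8*(-29) = ¼ - 10*⅛*(-29) = ¼ - 5/4*(-29) = ¼ + 145/4 = 73/2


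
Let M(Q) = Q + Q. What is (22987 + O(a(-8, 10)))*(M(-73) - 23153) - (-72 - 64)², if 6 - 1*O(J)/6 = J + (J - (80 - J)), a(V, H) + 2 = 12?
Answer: -543421073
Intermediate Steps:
a(V, H) = 10 (a(V, H) = -2 + 12 = 10)
M(Q) = 2*Q
O(J) = 516 - 18*J (O(J) = 36 - 6*(J + (J - (80 - J))) = 36 - 6*(J + (J + (-80 + J))) = 36 - 6*(J + (-80 + 2*J)) = 36 - 6*(-80 + 3*J) = 36 + (480 - 18*J) = 516 - 18*J)
(22987 + O(a(-8, 10)))*(M(-73) - 23153) - (-72 - 64)² = (22987 + (516 - 18*10))*(2*(-73) - 23153) - (-72 - 64)² = (22987 + (516 - 180))*(-146 - 23153) - 1*(-136)² = (22987 + 336)*(-23299) - 1*18496 = 23323*(-23299) - 18496 = -543402577 - 18496 = -543421073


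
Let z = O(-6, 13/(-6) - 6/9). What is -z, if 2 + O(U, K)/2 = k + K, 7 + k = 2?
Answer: 59/3 ≈ 19.667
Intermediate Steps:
k = -5 (k = -7 + 2 = -5)
O(U, K) = -14 + 2*K (O(U, K) = -4 + 2*(-5 + K) = -4 + (-10 + 2*K) = -14 + 2*K)
z = -59/3 (z = -14 + 2*(13/(-6) - 6/9) = -14 + 2*(13*(-⅙) - 6*⅑) = -14 + 2*(-13/6 - ⅔) = -14 + 2*(-17/6) = -14 - 17/3 = -59/3 ≈ -19.667)
-z = -1*(-59/3) = 59/3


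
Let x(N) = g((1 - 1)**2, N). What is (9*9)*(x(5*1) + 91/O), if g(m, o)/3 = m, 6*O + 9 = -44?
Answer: -44226/53 ≈ -834.45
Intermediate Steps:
O = -53/6 (O = -3/2 + (1/6)*(-44) = -3/2 - 22/3 = -53/6 ≈ -8.8333)
g(m, o) = 3*m
x(N) = 0 (x(N) = 3*(1 - 1)**2 = 3*0**2 = 3*0 = 0)
(9*9)*(x(5*1) + 91/O) = (9*9)*(0 + 91/(-53/6)) = 81*(0 + 91*(-6/53)) = 81*(0 - 546/53) = 81*(-546/53) = -44226/53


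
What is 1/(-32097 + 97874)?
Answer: 1/65777 ≈ 1.5203e-5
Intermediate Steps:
1/(-32097 + 97874) = 1/65777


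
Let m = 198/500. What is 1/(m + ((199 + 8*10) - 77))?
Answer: 250/50599 ≈ 0.0049408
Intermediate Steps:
m = 99/250 (m = 198*(1/500) = 99/250 ≈ 0.39600)
1/(m + ((199 + 8*10) - 77)) = 1/(99/250 + ((199 + 8*10) - 77)) = 1/(99/250 + ((199 + 80) - 77)) = 1/(99/250 + (279 - 77)) = 1/(99/250 + 202) = 1/(50599/250) = 250/50599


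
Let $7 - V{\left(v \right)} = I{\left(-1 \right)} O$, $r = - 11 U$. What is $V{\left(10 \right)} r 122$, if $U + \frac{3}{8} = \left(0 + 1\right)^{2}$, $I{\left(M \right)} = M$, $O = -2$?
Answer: $- \frac{16775}{4} \approx -4193.8$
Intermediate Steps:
$U = \frac{5}{8}$ ($U = - \frac{3}{8} + \left(0 + 1\right)^{2} = - \frac{3}{8} + 1^{2} = - \frac{3}{8} + 1 = \frac{5}{8} \approx 0.625$)
$r = - \frac{55}{8}$ ($r = \left(-11\right) \frac{5}{8} = - \frac{55}{8} \approx -6.875$)
$V{\left(v \right)} = 5$ ($V{\left(v \right)} = 7 - \left(-1\right) \left(-2\right) = 7 - 2 = 5$)
$V{\left(10 \right)} r 122 = 5 \left(- \frac{55}{8}\right) 122 = \left(- \frac{275}{8}\right) 122 = - \frac{16775}{4}$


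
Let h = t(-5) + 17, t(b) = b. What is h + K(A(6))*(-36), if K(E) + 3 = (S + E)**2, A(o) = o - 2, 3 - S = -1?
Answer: -2184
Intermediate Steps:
S = 4 (S = 3 - 1*(-1) = 3 + 1 = 4)
h = 12 (h = -5 + 17 = 12)
A(o) = -2 + o
K(E) = -3 + (4 + E)**2
h + K(A(6))*(-36) = 12 + (-3 + (4 + (-2 + 6))**2)*(-36) = 12 + (-3 + (4 + 4)**2)*(-36) = 12 + (-3 + 8**2)*(-36) = 12 + (-3 + 64)*(-36) = 12 + 61*(-36) = 12 - 2196 = -2184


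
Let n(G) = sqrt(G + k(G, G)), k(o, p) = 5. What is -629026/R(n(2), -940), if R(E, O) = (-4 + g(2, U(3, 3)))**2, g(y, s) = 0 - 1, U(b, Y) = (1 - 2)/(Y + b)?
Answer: -629026/25 ≈ -25161.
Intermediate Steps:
U(b, Y) = -1/(Y + b)
g(y, s) = -1
n(G) = sqrt(5 + G) (n(G) = sqrt(G + 5) = sqrt(5 + G))
R(E, O) = 25 (R(E, O) = (-4 - 1)**2 = (-5)**2 = 25)
-629026/R(n(2), -940) = -629026/25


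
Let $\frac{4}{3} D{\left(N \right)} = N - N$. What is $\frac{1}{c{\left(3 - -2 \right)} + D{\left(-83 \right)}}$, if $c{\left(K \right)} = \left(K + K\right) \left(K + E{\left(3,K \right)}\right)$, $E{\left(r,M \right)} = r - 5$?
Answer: $\frac{1}{30} \approx 0.033333$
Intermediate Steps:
$D{\left(N \right)} = 0$ ($D{\left(N \right)} = \frac{3 \left(N - N\right)}{4} = \frac{3}{4} \cdot 0 = 0$)
$E{\left(r,M \right)} = -5 + r$
$c{\left(K \right)} = 2 K \left(-2 + K\right)$ ($c{\left(K \right)} = \left(K + K\right) \left(K + \left(-5 + 3\right)\right) = 2 K \left(K - 2\right) = 2 K \left(-2 + K\right)$)
$\frac{1}{c{\left(3 - -2 \right)} + D{\left(-83 \right)}} = \frac{1}{2 \left(3 - -2\right) \left(-2 + \left(3 - -2\right)\right) + 0} = \frac{1}{2 \left(3 + 2\right) \left(-2 + \left(3 + 2\right)\right) + 0} = \frac{1}{2 \cdot 5 \left(-2 + 5\right) + 0} = \frac{1}{2 \cdot 5 \cdot 3 + 0} = \frac{1}{30 + 0} = \frac{1}{30}$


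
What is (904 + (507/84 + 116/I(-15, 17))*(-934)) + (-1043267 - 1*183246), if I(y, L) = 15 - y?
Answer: -259320143/210 ≈ -1.2349e+6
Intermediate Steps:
(904 + (507/84 + 116/I(-15, 17))*(-934)) + (-1043267 - 1*183246) = (904 + (507/84 + 116/(15 - 1*(-15)))*(-934)) + (-1043267 - 1*183246) = (904 + (507*(1/84) + 116/(15 + 15))*(-934)) + (-1043267 - 183246) = (904 + (169/28 + 116/30)*(-934)) - 1226513 = (904 + (169/28 + 116*(1/30))*(-934)) - 1226513 = (904 + (169/28 + 58/15)*(-934)) - 1226513 = (904 + (4159/420)*(-934)) - 1226513 = (904 - 1942253/210) - 1226513 = -1752413/210 - 1226513 = -259320143/210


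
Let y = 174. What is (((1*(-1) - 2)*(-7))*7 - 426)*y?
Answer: -48546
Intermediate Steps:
(((1*(-1) - 2)*(-7))*7 - 426)*y = (((1*(-1) - 2)*(-7))*7 - 426)*174 = (((-1 - 2)*(-7))*7 - 426)*174 = (-3*(-7)*7 - 426)*174 = (21*7 - 426)*174 = (147 - 426)*174 = -279*174 = -48546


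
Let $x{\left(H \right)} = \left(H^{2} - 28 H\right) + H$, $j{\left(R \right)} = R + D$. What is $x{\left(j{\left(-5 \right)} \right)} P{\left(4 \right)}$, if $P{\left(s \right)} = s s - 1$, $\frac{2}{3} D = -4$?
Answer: $6270$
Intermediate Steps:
$D = -6$ ($D = \frac{3}{2} \left(-4\right) = -6$)
$P{\left(s \right)} = -1 + s^{2}$ ($P{\left(s \right)} = s^{2} - 1 = -1 + s^{2}$)
$j{\left(R \right)} = -6 + R$ ($j{\left(R \right)} = R - 6 = -6 + R$)
$x{\left(H \right)} = H^{2} - 27 H$
$x{\left(j{\left(-5 \right)} \right)} P{\left(4 \right)} = \left(-6 - 5\right) \left(-27 - 11\right) \left(-1 + 4^{2}\right) = - 11 \left(-27 - 11\right) \left(-1 + 16\right) = \left(-11\right) \left(-38\right) 15 = 418 \cdot 15 = 6270$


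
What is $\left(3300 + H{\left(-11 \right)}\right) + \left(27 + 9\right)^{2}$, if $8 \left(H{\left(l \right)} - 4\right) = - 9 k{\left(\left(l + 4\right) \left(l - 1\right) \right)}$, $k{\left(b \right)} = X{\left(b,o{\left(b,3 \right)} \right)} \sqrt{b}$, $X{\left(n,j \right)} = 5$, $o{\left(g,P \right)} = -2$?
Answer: $4600 - \frac{45 \sqrt{21}}{4} \approx 4548.4$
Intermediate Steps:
$k{\left(b \right)} = 5 \sqrt{b}$
$H{\left(l \right)} = 4 - \frac{45 \sqrt{\left(-1 + l\right) \left(4 + l\right)}}{8}$ ($H{\left(l \right)} = 4 + \frac{\left(-9\right) 5 \sqrt{\left(l + 4\right) \left(l - 1\right)}}{8} = 4 + \frac{\left(-9\right) 5 \sqrt{\left(4 + l\right) \left(-1 + l\right)}}{8} = 4 + \frac{\left(-9\right) 5 \sqrt{\left(-1 + l\right) \left(4 + l\right)}}{8} = 4 + \frac{\left(-45\right) \sqrt{\left(-1 + l\right) \left(4 + l\right)}}{8} = 4 - \frac{45 \sqrt{\left(-1 + l\right) \left(4 + l\right)}}{8}$)
$\left(3300 + H{\left(-11 \right)}\right) + \left(27 + 9\right)^{2} = \left(3300 + \left(4 - \frac{45 \sqrt{-4 + \left(-11\right)^{2} + 3 \left(-11\right)}}{8}\right)\right) + \left(27 + 9\right)^{2} = \left(3300 + \left(4 - \frac{45 \sqrt{-4 + 121 - 33}}{8}\right)\right) + 36^{2} = \left(3300 + \left(4 - \frac{45 \sqrt{84}}{8}\right)\right) + 1296 = \left(3300 + \left(4 - \frac{45 \cdot 2 \sqrt{21}}{8}\right)\right) + 1296 = \left(3300 + \left(4 - \frac{45 \sqrt{21}}{4}\right)\right) + 1296 = \left(3304 - \frac{45 \sqrt{21}}{4}\right) + 1296 = 4600 - \frac{45 \sqrt{21}}{4}$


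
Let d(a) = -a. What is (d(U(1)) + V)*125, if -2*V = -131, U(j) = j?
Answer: 16125/2 ≈ 8062.5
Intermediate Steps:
V = 131/2 (V = -½*(-131) = 131/2 ≈ 65.500)
(d(U(1)) + V)*125 = (-1*1 + 131/2)*125 = (-1 + 131/2)*125 = (129/2)*125 = 16125/2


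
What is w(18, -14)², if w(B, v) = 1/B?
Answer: 1/324 ≈ 0.0030864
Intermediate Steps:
w(18, -14)² = (1/18)² = 1/324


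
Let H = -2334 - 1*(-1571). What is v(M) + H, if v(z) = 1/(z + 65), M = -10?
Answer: -41964/55 ≈ -762.98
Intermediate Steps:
v(z) = 1/(65 + z)
H = -763 (H = -2334 + 1571 = -763)
v(M) + H = 1/(65 - 10) - 763 = 1/55 - 763 = -41964/55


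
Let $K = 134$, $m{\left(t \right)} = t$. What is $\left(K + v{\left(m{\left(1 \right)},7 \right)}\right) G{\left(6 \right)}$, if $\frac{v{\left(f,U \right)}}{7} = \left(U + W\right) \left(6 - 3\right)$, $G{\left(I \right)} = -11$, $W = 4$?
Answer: $-4015$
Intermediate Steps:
$v{\left(f,U \right)} = 84 + 21 U$ ($v{\left(f,U \right)} = 7 \left(U + 4\right) \left(6 - 3\right) = 7 \left(4 + U\right) 3 = 7 \left(12 + 3 U\right) = 84 + 21 U$)
$\left(K + v{\left(m{\left(1 \right)},7 \right)}\right) G{\left(6 \right)} = \left(134 + \left(84 + 21 \cdot 7\right)\right) \left(-11\right) = \left(134 + \left(84 + 147\right)\right) \left(-11\right) = \left(134 + 231\right) \left(-11\right) = 365 \left(-11\right) = -4015$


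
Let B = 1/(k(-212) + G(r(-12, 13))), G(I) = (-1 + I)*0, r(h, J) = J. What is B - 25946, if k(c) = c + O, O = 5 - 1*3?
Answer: -5448661/210 ≈ -25946.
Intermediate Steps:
O = 2 (O = 5 - 3 = 2)
k(c) = 2 + c (k(c) = c + 2 = 2 + c)
G(I) = 0
B = -1/210 (B = 1/((2 - 212) + 0) = 1/(-210 + 0) = 1/(-210) = -1/210 ≈ -0.0047619)
B - 25946 = -1/210 - 25946 = -5448661/210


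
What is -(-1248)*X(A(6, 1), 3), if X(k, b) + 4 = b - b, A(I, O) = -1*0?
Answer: -4992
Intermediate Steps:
A(I, O) = 0
X(k, b) = -4 (X(k, b) = -4 + (b - b) = -4 + 0 = -4)
-(-1248)*X(A(6, 1), 3) = -(-1248)*(-4) = -1*4992 = -4992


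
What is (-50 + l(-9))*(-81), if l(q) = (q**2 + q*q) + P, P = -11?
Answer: -8181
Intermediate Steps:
l(q) = -11 + 2*q**2 (l(q) = (q**2 + q*q) - 11 = (q**2 + q**2) - 11 = 2*q**2 - 11 = -11 + 2*q**2)
(-50 + l(-9))*(-81) = (-50 + (-11 + 2*(-9)**2))*(-81) = (-50 + (-11 + 2*81))*(-81) = (-50 + (-11 + 162))*(-81) = (-50 + 151)*(-81) = 101*(-81) = -8181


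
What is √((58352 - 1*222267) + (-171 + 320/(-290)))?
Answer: I*√137997254/29 ≈ 405.08*I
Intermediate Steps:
√((58352 - 1*222267) + (-171 + 320/(-290))) = √((58352 - 222267) + (-171 - 1/290*320)) = √(-163915 + (-171 - 32/29)) = √(-163915 - 4991/29) = √(-4758526/29) = I*√137997254/29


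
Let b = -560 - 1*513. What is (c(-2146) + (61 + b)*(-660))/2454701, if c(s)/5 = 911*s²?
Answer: 20977882300/2454701 ≈ 8546.0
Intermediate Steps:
b = -1073 (b = -560 - 513 = -1073)
c(s) = 4555*s² (c(s) = 5*(911*s²) = 4555*s²)
(c(-2146) + (61 + b)*(-660))/2454701 = (4555*(-2146)² + (61 - 1073)*(-660))/2454701 = (4555*4605316 - 1012*(-660))*(1/2454701) = (20977214380 + 667920)*(1/2454701) = 20977882300*(1/2454701) = 20977882300/2454701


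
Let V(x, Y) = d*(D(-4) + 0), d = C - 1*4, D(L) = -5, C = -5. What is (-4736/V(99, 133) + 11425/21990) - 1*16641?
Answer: -1104715471/65970 ≈ -16746.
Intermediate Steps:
d = -9 (d = -5 - 1*4 = -5 - 4 = -9)
V(x, Y) = 45 (V(x, Y) = -9*(-5 + 0) = -9*(-5) = 45)
(-4736/V(99, 133) + 11425/21990) - 1*16641 = (-4736/45 + 11425/21990) - 1*16641 = (-4736*1/45 + 11425*(1/21990)) - 16641 = (-4736/45 + 2285/4398) - 16641 = -6908701/65970 - 16641 = -1104715471/65970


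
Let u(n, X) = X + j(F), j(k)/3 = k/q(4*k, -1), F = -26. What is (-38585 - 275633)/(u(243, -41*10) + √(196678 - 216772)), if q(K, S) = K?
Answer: 2057499464/3001273 + 5027488*I*√20094/3001273 ≈ 685.54 + 237.45*I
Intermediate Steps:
j(k) = ¾ (j(k) = 3*(k/((4*k))) = 3*(k*(1/(4*k))) = 3*(¼) = ¾)
u(n, X) = ¾ + X (u(n, X) = X + ¾ = ¾ + X)
(-38585 - 275633)/(u(243, -41*10) + √(196678 - 216772)) = (-38585 - 275633)/((¾ - 41*10) + √(196678 - 216772)) = -314218/((¾ - 410) + √(-20094)) = -314218/(-1637/4 + I*√20094)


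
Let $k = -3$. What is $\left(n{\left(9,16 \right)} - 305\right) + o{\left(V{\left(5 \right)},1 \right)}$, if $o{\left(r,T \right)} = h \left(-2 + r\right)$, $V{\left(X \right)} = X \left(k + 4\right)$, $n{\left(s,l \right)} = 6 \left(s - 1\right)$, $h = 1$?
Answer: $-254$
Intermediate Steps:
$n{\left(s,l \right)} = -6 + 6 s$ ($n{\left(s,l \right)} = 6 \left(-1 + s\right) = -6 + 6 s$)
$V{\left(X \right)} = X$ ($V{\left(X \right)} = X \left(-3 + 4\right) = X 1 = X$)
$o{\left(r,T \right)} = -2 + r$ ($o{\left(r,T \right)} = 1 \left(-2 + r\right) = -2 + r$)
$\left(n{\left(9,16 \right)} - 305\right) + o{\left(V{\left(5 \right)},1 \right)} = \left(\left(-6 + 6 \cdot 9\right) - 305\right) + \left(-2 + 5\right) = \left(\left(-6 + 54\right) - 305\right) + 3 = \left(48 - 305\right) + 3 = -257 + 3 = -254$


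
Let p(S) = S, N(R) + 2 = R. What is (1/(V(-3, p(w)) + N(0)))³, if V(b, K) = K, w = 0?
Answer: -⅛ ≈ -0.12500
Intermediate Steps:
N(R) = -2 + R
(1/(V(-3, p(w)) + N(0)))³ = (1/(0 + (-2 + 0)))³ = (1/(0 - 2))³ = (1/(-2))³ = (-½)³ = -⅛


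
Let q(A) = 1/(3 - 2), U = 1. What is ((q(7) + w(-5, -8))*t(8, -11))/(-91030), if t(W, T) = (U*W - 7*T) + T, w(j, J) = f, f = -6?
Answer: 37/9103 ≈ 0.0040646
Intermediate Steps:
w(j, J) = -6
t(W, T) = W - 6*T (t(W, T) = (1*W - 7*T) + T = (W - 7*T) + T = W - 6*T)
q(A) = 1 (q(A) = 1/1 = 1)
((q(7) + w(-5, -8))*t(8, -11))/(-91030) = ((1 - 6)*(8 - 6*(-11)))/(-91030) = -5*(8 + 66)*(-1/91030) = -5*74*(-1/91030) = -370*(-1/91030) = 37/9103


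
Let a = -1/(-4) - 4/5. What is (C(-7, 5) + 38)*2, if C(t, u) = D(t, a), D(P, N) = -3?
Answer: 70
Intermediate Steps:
a = -11/20 (a = -1*(-1/4) - 4*1/5 = 1/4 - 4/5 = -11/20 ≈ -0.55000)
C(t, u) = -3
(C(-7, 5) + 38)*2 = (-3 + 38)*2 = 35*2 = 70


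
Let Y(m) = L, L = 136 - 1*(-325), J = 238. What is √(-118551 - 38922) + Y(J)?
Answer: 461 + 3*I*√17497 ≈ 461.0 + 396.83*I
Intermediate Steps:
L = 461 (L = 136 + 325 = 461)
Y(m) = 461
√(-118551 - 38922) + Y(J) = √(-118551 - 38922) + 461 = √(-157473) + 461 = 3*I*√17497 + 461 = 461 + 3*I*√17497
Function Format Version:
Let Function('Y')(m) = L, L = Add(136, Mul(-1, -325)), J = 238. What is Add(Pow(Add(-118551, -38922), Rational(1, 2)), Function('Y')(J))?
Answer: Add(461, Mul(3, I, Pow(17497, Rational(1, 2)))) ≈ Add(461.00, Mul(396.83, I))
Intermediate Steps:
L = 461 (L = Add(136, 325) = 461)
Function('Y')(m) = 461
Add(Pow(Add(-118551, -38922), Rational(1, 2)), Function('Y')(J)) = Add(Pow(Add(-118551, -38922), Rational(1, 2)), 461) = Add(Pow(-157473, Rational(1, 2)), 461) = Add(Mul(3, I, Pow(17497, Rational(1, 2))), 461) = Add(461, Mul(3, I, Pow(17497, Rational(1, 2))))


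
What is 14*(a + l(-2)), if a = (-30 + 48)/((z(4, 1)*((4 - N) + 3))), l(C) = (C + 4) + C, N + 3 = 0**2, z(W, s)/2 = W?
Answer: 63/20 ≈ 3.1500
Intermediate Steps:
z(W, s) = 2*W
N = -3 (N = -3 + 0**2 = -3 + 0 = -3)
l(C) = 4 + 2*C (l(C) = (4 + C) + C = 4 + 2*C)
a = 9/40 (a = (-30 + 48)/(((2*4)*((4 - 1*(-3)) + 3))) = 18/((8*((4 + 3) + 3))) = 18/((8*(7 + 3))) = 18/((8*10)) = 18/80 = 18*(1/80) = 9/40 ≈ 0.22500)
14*(a + l(-2)) = 14*(9/40 + (4 + 2*(-2))) = 14*(9/40 + (4 - 4)) = 14*(9/40 + 0) = 14*(9/40) = 63/20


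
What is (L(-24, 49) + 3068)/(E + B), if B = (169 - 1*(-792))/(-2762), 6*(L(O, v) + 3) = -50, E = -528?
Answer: -3618220/625413 ≈ -5.7853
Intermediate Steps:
L(O, v) = -34/3 (L(O, v) = -3 + (⅙)*(-50) = -3 - 25/3 = -34/3)
B = -961/2762 (B = (169 + 792)*(-1/2762) = 961*(-1/2762) = -961/2762 ≈ -0.34794)
(L(-24, 49) + 3068)/(E + B) = (-34/3 + 3068)/(-528 - 961/2762) = 9170/(3*(-1459297/2762)) = (9170/3)*(-2762/1459297) = -3618220/625413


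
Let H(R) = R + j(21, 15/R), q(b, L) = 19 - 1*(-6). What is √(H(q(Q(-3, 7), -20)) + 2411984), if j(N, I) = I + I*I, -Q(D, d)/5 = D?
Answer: √60300249/5 ≈ 1553.1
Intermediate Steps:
Q(D, d) = -5*D
q(b, L) = 25 (q(b, L) = 19 + 6 = 25)
j(N, I) = I + I²
H(R) = R + 15*(1 + 15/R)/R (H(R) = R + (15/R)*(1 + 15/R) = R + 15*(1 + 15/R)/R)
√(H(q(Q(-3, 7), -20)) + 2411984) = √((25 + 15/25 + 225/25²) + 2411984) = √((25 + 15*(1/25) + 225*(1/625)) + 2411984) = √((25 + ⅗ + 9/25) + 2411984) = √(649/25 + 2411984) = √(60300249/25) = √60300249/5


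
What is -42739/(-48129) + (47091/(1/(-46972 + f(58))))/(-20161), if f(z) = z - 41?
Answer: 106421680470724/970328769 ≈ 1.0968e+5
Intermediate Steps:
f(z) = -41 + z
-42739/(-48129) + (47091/(1/(-46972 + f(58))))/(-20161) = -42739/(-48129) + (47091/(1/(-46972 + (-41 + 58))))/(-20161) = -42739*(-1/48129) + (47091/(1/(-46972 + 17)))*(-1/20161) = 42739/48129 + (47091/(1/(-46955)))*(-1/20161) = 42739/48129 + (47091/(-1/46955))*(-1/20161) = 42739/48129 + (47091*(-46955))*(-1/20161) = 42739/48129 - 2211157905*(-1/20161) = 42739/48129 + 2211157905/20161 = 106421680470724/970328769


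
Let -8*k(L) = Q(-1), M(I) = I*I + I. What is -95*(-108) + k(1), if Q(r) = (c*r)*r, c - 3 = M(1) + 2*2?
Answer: 82071/8 ≈ 10259.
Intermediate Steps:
M(I) = I + I² (M(I) = I² + I = I + I²)
c = 9 (c = 3 + (1*(1 + 1) + 2*2) = 3 + (1*2 + 4) = 3 + (2 + 4) = 3 + 6 = 9)
Q(r) = 9*r² (Q(r) = (9*r)*r = 9*r²)
k(L) = -9/8 (k(L) = -9*(-1)²/8 = -9/8)
-95*(-108) + k(1) = -95*(-108) - 9/8 = 10260 - 9/8 = 82071/8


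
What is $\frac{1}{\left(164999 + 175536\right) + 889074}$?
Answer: $\frac{1}{1229609} \approx 8.1327 \cdot 10^{-7}$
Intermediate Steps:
$\frac{1}{\left(164999 + 175536\right) + 889074} = \frac{1}{340535 + 889074} = \frac{1}{1229609}$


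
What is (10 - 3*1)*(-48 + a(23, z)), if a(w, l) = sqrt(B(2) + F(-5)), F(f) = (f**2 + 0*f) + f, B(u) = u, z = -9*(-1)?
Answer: -336 + 7*sqrt(22) ≈ -303.17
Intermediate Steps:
z = 9
F(f) = f + f**2 (F(f) = (f**2 + 0) + f = f**2 + f = f + f**2)
a(w, l) = sqrt(22) (a(w, l) = sqrt(2 - 5*(1 - 5)) = sqrt(2 - 5*(-4)) = sqrt(2 + 20) = sqrt(22))
(10 - 3*1)*(-48 + a(23, z)) = (10 - 3*1)*(-48 + sqrt(22)) = (10 - 3)*(-48 + sqrt(22)) = 7*(-48 + sqrt(22)) = -336 + 7*sqrt(22)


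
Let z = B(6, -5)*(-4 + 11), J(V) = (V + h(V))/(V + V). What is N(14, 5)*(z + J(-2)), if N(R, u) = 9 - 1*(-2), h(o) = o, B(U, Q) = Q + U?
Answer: 88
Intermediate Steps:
N(R, u) = 11 (N(R, u) = 9 + 2 = 11)
J(V) = 1 (J(V) = (V + V)/(V + V) = (2*V)/((2*V)) = (2*V)*(1/(2*V)) = 1)
z = 7 (z = (-5 + 6)*(-4 + 11) = 1*7 = 7)
N(14, 5)*(z + J(-2)) = 11*(7 + 1) = 11*8 = 88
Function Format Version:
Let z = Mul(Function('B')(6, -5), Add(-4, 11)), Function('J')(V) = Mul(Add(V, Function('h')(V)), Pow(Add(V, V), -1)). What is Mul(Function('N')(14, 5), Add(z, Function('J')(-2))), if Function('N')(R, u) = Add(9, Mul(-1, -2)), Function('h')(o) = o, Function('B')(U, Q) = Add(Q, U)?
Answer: 88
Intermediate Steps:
Function('N')(R, u) = 11 (Function('N')(R, u) = Add(9, 2) = 11)
Function('J')(V) = 1 (Function('J')(V) = Mul(Add(V, V), Pow(Add(V, V), -1)) = Mul(Mul(2, V), Pow(Mul(2, V), -1)) = Mul(Mul(2, V), Mul(Rational(1, 2), Pow(V, -1))) = 1)
z = 7 (z = Mul(Add(-5, 6), Add(-4, 11)) = Mul(1, 7) = 7)
Mul(Function('N')(14, 5), Add(z, Function('J')(-2))) = Mul(11, Add(7, 1)) = Mul(11, 8) = 88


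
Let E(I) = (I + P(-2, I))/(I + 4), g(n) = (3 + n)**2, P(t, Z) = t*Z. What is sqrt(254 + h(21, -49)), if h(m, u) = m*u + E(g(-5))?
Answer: I*sqrt(3102)/2 ≈ 27.848*I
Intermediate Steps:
P(t, Z) = Z*t
E(I) = -I/(4 + I) (E(I) = (I + I*(-2))/(I + 4) = (I - 2*I)/(4 + I) = (-I)/(4 + I) = -I/(4 + I))
h(m, u) = -1/2 + m*u (h(m, u) = m*u - (3 - 5)**2/(4 + (3 - 5)**2) = m*u - 1*(-2)**2/(4 + (-2)**2) = m*u - 1*4/(4 + 4) = m*u - 1*4/8 = m*u - 1*4*1/8 = m*u - 1/2 = -1/2 + m*u)
sqrt(254 + h(21, -49)) = sqrt(254 + (-1/2 + 21*(-49))) = sqrt(254 + (-1/2 - 1029)) = sqrt(254 - 2059/2) = sqrt(-1551/2) = I*sqrt(3102)/2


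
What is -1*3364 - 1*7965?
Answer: -11329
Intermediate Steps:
-1*3364 - 1*7965 = -3364 - 7965 = -11329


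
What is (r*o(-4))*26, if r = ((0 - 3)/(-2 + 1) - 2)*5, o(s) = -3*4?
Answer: -1560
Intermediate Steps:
o(s) = -12
r = 5 (r = (-3/(-1) - 2)*5 = (-3*(-1) - 2)*5 = (3 - 2)*5 = 1*5 = 5)
(r*o(-4))*26 = (5*(-12))*26 = -60*26 = -1560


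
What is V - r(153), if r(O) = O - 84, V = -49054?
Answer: -49123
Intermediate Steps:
r(O) = -84 + O
V - r(153) = -49054 - (-84 + 153) = -49054 - 1*69 = -49054 - 69 = -49123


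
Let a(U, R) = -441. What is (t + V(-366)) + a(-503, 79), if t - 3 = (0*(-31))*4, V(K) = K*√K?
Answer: -438 - 366*I*√366 ≈ -438.0 - 7002.0*I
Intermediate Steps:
V(K) = K^(3/2)
t = 3 (t = 3 + (0*(-31))*4 = 3 + 0*4 = 3 + 0 = 3)
(t + V(-366)) + a(-503, 79) = (3 + (-366)^(3/2)) - 441 = (3 - 366*I*√366) - 441 = -438 - 366*I*√366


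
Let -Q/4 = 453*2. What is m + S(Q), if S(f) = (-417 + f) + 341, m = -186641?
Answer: -190341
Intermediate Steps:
Q = -3624 (Q = -1812*2 = -4*906 = -3624)
S(f) = -76 + f
m + S(Q) = -186641 + (-76 - 3624) = -186641 - 3700 = -190341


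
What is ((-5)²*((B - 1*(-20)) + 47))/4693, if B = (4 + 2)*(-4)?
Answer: 1075/4693 ≈ 0.22906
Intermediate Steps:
B = -24 (B = 6*(-4) = -24)
((-5)²*((B - 1*(-20)) + 47))/4693 = ((-5)²*((-24 - 1*(-20)) + 47))/4693 = (25*((-24 + 20) + 47))*(1/4693) = (25*(-4 + 47))*(1/4693) = (25*43)*(1/4693) = 1075*(1/4693) = 1075/4693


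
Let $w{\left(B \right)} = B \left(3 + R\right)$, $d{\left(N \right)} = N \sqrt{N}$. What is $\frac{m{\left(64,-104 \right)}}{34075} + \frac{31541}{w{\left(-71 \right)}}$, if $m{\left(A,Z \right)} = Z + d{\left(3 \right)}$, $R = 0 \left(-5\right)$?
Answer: $- \frac{1074781727}{7257975} + \frac{3 \sqrt{3}}{34075} \approx -148.08$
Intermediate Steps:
$d{\left(N \right)} = N^{\frac{3}{2}}$
$R = 0$
$w{\left(B \right)} = 3 B$ ($w{\left(B \right)} = B \left(3 + 0\right) = B 3 = 3 B$)
$m{\left(A,Z \right)} = Z + 3 \sqrt{3}$ ($m{\left(A,Z \right)} = Z + 3^{\frac{3}{2}} = Z + 3 \sqrt{3}$)
$\frac{m{\left(64,-104 \right)}}{34075} + \frac{31541}{w{\left(-71 \right)}} = \frac{-104 + 3 \sqrt{3}}{34075} + \frac{31541}{3 \left(-71\right)} = \left(-104 + 3 \sqrt{3}\right) \frac{1}{34075} + \frac{31541}{-213} = \left(- \frac{104}{34075} + \frac{3 \sqrt{3}}{34075}\right) + 31541 \left(- \frac{1}{213}\right) = \left(- \frac{104}{34075} + \frac{3 \sqrt{3}}{34075}\right) - \frac{31541}{213} = - \frac{1074781727}{7257975} + \frac{3 \sqrt{3}}{34075}$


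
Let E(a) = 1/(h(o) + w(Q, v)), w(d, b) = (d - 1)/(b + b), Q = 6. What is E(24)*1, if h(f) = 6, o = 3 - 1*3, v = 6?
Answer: 12/77 ≈ 0.15584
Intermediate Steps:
o = 0 (o = 3 - 3 = 0)
w(d, b) = (-1 + d)/(2*b) (w(d, b) = (-1 + d)/((2*b)) = (-1 + d)*(1/(2*b)) = (-1 + d)/(2*b))
E(a) = 12/77 (E(a) = 1/(6 + (1/2)*(-1 + 6)/6) = 1/(6 + (1/2)*(1/6)*5) = 1/(6 + 5/12) = 1/(77/12) = 12/77)
E(24)*1 = (12/77)*1 = 12/77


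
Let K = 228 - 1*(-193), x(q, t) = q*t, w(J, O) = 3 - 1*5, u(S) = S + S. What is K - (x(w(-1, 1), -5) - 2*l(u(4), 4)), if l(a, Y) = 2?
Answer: 415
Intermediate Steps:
u(S) = 2*S
w(J, O) = -2 (w(J, O) = 3 - 5 = -2)
K = 421 (K = 228 + 193 = 421)
K - (x(w(-1, 1), -5) - 2*l(u(4), 4)) = 421 - (-2*(-5) - 2*2) = 421 - (10 - 4) = 421 - 1*6 = 421 - 6 = 415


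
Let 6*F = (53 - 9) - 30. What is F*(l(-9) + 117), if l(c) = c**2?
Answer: 462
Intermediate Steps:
F = 7/3 (F = ((53 - 9) - 30)/6 = (44 - 30)/6 = (1/6)*14 = 7/3 ≈ 2.3333)
F*(l(-9) + 117) = 7*((-9)**2 + 117)/3 = 7*(81 + 117)/3 = (7/3)*198 = 462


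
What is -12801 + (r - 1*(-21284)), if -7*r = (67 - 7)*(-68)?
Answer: 63461/7 ≈ 9065.9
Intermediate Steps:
r = 4080/7 (r = -(67 - 7)*(-68)/7 = -60*(-68)/7 = -1/7*(-4080) = 4080/7 ≈ 582.86)
-12801 + (r - 1*(-21284)) = -12801 + (4080/7 - 1*(-21284)) = -12801 + (4080/7 + 21284) = -12801 + 153068/7 = 63461/7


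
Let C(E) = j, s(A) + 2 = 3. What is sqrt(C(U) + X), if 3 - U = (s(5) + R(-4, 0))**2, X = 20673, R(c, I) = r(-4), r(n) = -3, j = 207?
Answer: 12*sqrt(145) ≈ 144.50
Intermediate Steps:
R(c, I) = -3
s(A) = 1 (s(A) = -2 + 3 = 1)
U = -1 (U = 3 - (1 - 3)**2 = 3 - 1*(-2)**2 = 3 - 1*4 = 3 - 4 = -1)
C(E) = 207
sqrt(C(U) + X) = sqrt(207 + 20673) = sqrt(20880) = 12*sqrt(145)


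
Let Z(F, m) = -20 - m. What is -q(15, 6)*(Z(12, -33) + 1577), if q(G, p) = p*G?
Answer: -143100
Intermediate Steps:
q(G, p) = G*p
-q(15, 6)*(Z(12, -33) + 1577) = -15*6*((-20 - 1*(-33)) + 1577) = -90*((-20 + 33) + 1577) = -90*(13 + 1577) = -90*1590 = -1*143100 = -143100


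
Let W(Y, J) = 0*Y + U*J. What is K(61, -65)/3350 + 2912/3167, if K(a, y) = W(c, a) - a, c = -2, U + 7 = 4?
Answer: 4491226/5304725 ≈ 0.84665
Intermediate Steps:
U = -3 (U = -7 + 4 = -3)
W(Y, J) = -3*J (W(Y, J) = 0*Y - 3*J = 0 - 3*J = -3*J)
K(a, y) = -4*a (K(a, y) = -3*a - a = -4*a)
K(61, -65)/3350 + 2912/3167 = -4*61/3350 + 2912/3167 = -244*1/3350 + 2912*(1/3167) = -122/1675 + 2912/3167 = 4491226/5304725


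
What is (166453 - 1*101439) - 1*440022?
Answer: -375008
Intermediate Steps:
(166453 - 1*101439) - 1*440022 = (166453 - 101439) - 440022 = 65014 - 440022 = -375008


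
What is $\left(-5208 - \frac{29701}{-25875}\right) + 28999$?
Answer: $\frac{615621826}{25875} \approx 23792.0$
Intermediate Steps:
$\left(-5208 - \frac{29701}{-25875}\right) + 28999 = \left(-5208 - - \frac{29701}{25875}\right) + 28999 = \left(-5208 + \frac{29701}{25875}\right) + 28999 = - \frac{134727299}{25875} + 28999 = \frac{615621826}{25875}$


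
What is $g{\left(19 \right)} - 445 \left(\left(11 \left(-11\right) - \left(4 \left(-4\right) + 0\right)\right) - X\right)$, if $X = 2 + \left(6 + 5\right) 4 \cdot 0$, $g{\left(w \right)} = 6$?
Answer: $47621$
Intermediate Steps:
$X = 2$ ($X = 2 + 11 \cdot 4 \cdot 0 = 2 + 44 \cdot 0 = 2 + 0 = 2$)
$g{\left(19 \right)} - 445 \left(\left(11 \left(-11\right) - \left(4 \left(-4\right) + 0\right)\right) - X\right) = 6 - 445 \left(\left(11 \left(-11\right) - \left(4 \left(-4\right) + 0\right)\right) - 2\right) = 6 - 445 \left(\left(-121 - \left(-16 + 0\right)\right) - 2\right) = 6 - 445 \left(\left(-121 - -16\right) - 2\right) = 6 - 445 \left(\left(-121 + 16\right) - 2\right) = 6 - 445 \left(-105 - 2\right) = 6 - -47615 = 6 + 47615 = 47621$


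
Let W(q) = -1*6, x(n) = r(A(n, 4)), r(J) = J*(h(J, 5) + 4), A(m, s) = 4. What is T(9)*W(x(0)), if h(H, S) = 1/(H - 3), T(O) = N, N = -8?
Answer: 48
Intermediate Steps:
T(O) = -8
h(H, S) = 1/(-3 + H)
r(J) = J*(4 + 1/(-3 + J)) (r(J) = J*(1/(-3 + J) + 4) = J*(4 + 1/(-3 + J)))
x(n) = 20 (x(n) = 4*(-11 + 4*4)/(-3 + 4) = 4*(-11 + 16)/1 = 4*1*5 = 20)
W(q) = -6
T(9)*W(x(0)) = -8*(-6) = 48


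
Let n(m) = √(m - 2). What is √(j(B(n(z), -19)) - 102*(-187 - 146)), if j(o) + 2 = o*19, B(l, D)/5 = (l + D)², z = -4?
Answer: √(67689 - 3610*I*√6) ≈ 260.72 - 16.958*I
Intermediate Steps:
n(m) = √(-2 + m)
B(l, D) = 5*(D + l)² (B(l, D) = 5*(l + D)² = 5*(D + l)²)
j(o) = -2 + 19*o (j(o) = -2 + o*19 = -2 + 19*o)
√(j(B(n(z), -19)) - 102*(-187 - 146)) = √((-2 + 19*(5*(-19 + √(-2 - 4))²)) - 102*(-187 - 146)) = √((-2 + 19*(5*(-19 + √(-6))²)) - 102*(-333)) = √((-2 + 19*(5*(-19 + I*√6)²)) + 33966) = √((-2 + 95*(-19 + I*√6)²) + 33966) = √(33964 + 95*(-19 + I*√6)²)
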